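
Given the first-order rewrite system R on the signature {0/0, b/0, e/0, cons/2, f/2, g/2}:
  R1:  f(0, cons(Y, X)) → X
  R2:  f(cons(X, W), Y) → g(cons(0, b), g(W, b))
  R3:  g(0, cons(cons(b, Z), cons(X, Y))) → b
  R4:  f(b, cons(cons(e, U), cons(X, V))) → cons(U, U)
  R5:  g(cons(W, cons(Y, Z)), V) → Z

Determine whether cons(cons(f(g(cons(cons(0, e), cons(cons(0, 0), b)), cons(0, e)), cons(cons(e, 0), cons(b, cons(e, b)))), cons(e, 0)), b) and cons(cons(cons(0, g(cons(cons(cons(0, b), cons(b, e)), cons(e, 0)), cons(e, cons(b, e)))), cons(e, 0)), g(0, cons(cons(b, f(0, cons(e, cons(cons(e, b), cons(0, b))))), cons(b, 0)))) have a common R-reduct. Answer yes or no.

yes — NF(t₁) = cons(cons(cons(0, 0), cons(e, 0)), b), NF(t₂) = cons(cons(cons(0, 0), cons(e, 0)), b)

Reduce t₁ = cons(cons(f(g(cons(cons(0, e), cons(cons(0, 0), b)), cons(0, e)), cons(cons(e, 0), cons(b, cons(e, b)))), cons(e, 0)), b):
1. cons(cons(f(g(cons(cons(0, e), cons(cons(0, 0), b)), cons(0, e)), cons(cons(e, 0), cons(b, cons(e, b)))), cons(e, 0)), b)  →  cons(cons(f(b, cons(cons(e, 0), cons(b, cons(e, b)))), cons(e, 0)), b)   [R5 at 1.1.1]
2. cons(cons(f(b, cons(cons(e, 0), cons(b, cons(e, b)))), cons(e, 0)), b)  →  cons(cons(cons(0, 0), cons(e, 0)), b)   [R4 at 1.1]

Reduce t₂ = cons(cons(cons(0, g(cons(cons(cons(0, b), cons(b, e)), cons(e, 0)), cons(e, cons(b, e)))), cons(e, 0)), g(0, cons(cons(b, f(0, cons(e, cons(cons(e, b), cons(0, b))))), cons(b, 0)))):
1. cons(cons(cons(0, g(cons(cons(cons(0, b), cons(b, e)), cons(e, 0)), cons(e, cons(b, e)))), cons(e, 0)), g(0, cons(cons(b, f(0, cons(e, cons(cons(e, b), cons(0, b))))), cons(b, 0))))  →  cons(cons(cons(0, 0), cons(e, 0)), g(0, cons(cons(b, f(0, cons(e, cons(cons(e, b), cons(0, b))))), cons(b, 0))))   [R5 at 1.1.2]
2. cons(cons(cons(0, 0), cons(e, 0)), g(0, cons(cons(b, f(0, cons(e, cons(cons(e, b), cons(0, b))))), cons(b, 0))))  →  cons(cons(cons(0, 0), cons(e, 0)), b)   [R3 at 2]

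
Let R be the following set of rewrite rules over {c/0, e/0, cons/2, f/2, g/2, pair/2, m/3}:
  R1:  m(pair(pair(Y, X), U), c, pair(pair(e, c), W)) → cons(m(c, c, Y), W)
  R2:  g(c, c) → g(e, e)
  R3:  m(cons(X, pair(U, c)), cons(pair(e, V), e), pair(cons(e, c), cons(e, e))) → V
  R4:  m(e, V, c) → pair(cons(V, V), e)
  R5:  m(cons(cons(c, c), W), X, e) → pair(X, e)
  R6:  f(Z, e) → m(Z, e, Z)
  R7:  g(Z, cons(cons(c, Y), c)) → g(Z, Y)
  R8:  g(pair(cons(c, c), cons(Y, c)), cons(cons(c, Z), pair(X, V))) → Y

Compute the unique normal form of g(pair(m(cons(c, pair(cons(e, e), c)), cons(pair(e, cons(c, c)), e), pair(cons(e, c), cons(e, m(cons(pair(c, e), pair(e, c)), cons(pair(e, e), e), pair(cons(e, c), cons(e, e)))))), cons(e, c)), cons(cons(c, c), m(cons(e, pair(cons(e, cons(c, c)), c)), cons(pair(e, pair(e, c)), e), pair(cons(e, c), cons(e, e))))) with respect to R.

e

1. g(pair(m(cons(c, pair(cons(e, e), c)), cons(pair(e, cons(c, c)), e), pair(cons(e, c), cons(e, m(cons(pair(c, e), pair(e, c)), cons(pair(e, e), e), pair(cons(e, c), cons(e, e)))))), cons(e, c)), cons(cons(c, c), m(cons(e, pair(cons(e, cons(c, c)), c)), cons(pair(e, pair(e, c)), e), pair(cons(e, c), cons(e, e)))))  →  g(pair(m(cons(c, pair(cons(e, e), c)), cons(pair(e, cons(c, c)), e), pair(cons(e, c), cons(e, e))), cons(e, c)), cons(cons(c, c), m(cons(e, pair(cons(e, cons(c, c)), c)), cons(pair(e, pair(e, c)), e), pair(cons(e, c), cons(e, e)))))   [R3 at 1.1.3.2.2]
2. g(pair(m(cons(c, pair(cons(e, e), c)), cons(pair(e, cons(c, c)), e), pair(cons(e, c), cons(e, e))), cons(e, c)), cons(cons(c, c), m(cons(e, pair(cons(e, cons(c, c)), c)), cons(pair(e, pair(e, c)), e), pair(cons(e, c), cons(e, e)))))  →  g(pair(cons(c, c), cons(e, c)), cons(cons(c, c), m(cons(e, pair(cons(e, cons(c, c)), c)), cons(pair(e, pair(e, c)), e), pair(cons(e, c), cons(e, e)))))   [R3 at 1.1]
3. g(pair(cons(c, c), cons(e, c)), cons(cons(c, c), m(cons(e, pair(cons(e, cons(c, c)), c)), cons(pair(e, pair(e, c)), e), pair(cons(e, c), cons(e, e)))))  →  g(pair(cons(c, c), cons(e, c)), cons(cons(c, c), pair(e, c)))   [R3 at 2.2]
4. g(pair(cons(c, c), cons(e, c)), cons(cons(c, c), pair(e, c)))  →  e   [R8 at ε]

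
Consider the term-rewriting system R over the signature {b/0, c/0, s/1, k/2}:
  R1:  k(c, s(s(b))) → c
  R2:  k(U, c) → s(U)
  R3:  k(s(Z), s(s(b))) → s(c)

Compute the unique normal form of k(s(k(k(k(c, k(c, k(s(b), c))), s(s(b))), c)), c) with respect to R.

s(s(s(s(c))))

1. k(s(k(k(k(c, k(c, k(s(b), c))), s(s(b))), c)), c)  →  s(s(k(k(k(c, k(c, k(s(b), c))), s(s(b))), c)))   [R2 at ε]
2. s(s(k(k(k(c, k(c, k(s(b), c))), s(s(b))), c)))  →  s(s(s(k(k(c, k(c, k(s(b), c))), s(s(b))))))   [R2 at 1.1]
3. s(s(s(k(k(c, k(c, k(s(b), c))), s(s(b))))))  →  s(s(s(k(k(c, k(c, s(s(b)))), s(s(b))))))   [R2 at 1.1.1.1.2.2]
4. s(s(s(k(k(c, k(c, s(s(b)))), s(s(b))))))  →  s(s(s(k(k(c, c), s(s(b))))))   [R1 at 1.1.1.1.2]
5. s(s(s(k(k(c, c), s(s(b))))))  →  s(s(s(k(s(c), s(s(b))))))   [R2 at 1.1.1.1]
6. s(s(s(k(s(c), s(s(b))))))  →  s(s(s(s(c))))   [R3 at 1.1.1]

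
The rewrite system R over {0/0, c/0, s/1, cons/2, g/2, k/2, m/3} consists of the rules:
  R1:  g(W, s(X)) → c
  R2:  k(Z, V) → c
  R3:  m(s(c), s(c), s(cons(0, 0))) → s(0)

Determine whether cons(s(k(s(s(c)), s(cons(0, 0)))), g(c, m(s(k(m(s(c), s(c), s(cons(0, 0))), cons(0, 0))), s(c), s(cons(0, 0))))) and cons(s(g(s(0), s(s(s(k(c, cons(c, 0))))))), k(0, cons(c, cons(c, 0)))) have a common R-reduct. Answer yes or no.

Reduce t₁ = cons(s(k(s(s(c)), s(cons(0, 0)))), g(c, m(s(k(m(s(c), s(c), s(cons(0, 0))), cons(0, 0))), s(c), s(cons(0, 0))))):
1. cons(s(k(s(s(c)), s(cons(0, 0)))), g(c, m(s(k(m(s(c), s(c), s(cons(0, 0))), cons(0, 0))), s(c), s(cons(0, 0)))))  →  cons(s(c), g(c, m(s(k(m(s(c), s(c), s(cons(0, 0))), cons(0, 0))), s(c), s(cons(0, 0)))))   [R2 at 1.1]
2. cons(s(c), g(c, m(s(k(m(s(c), s(c), s(cons(0, 0))), cons(0, 0))), s(c), s(cons(0, 0)))))  →  cons(s(c), g(c, m(s(c), s(c), s(cons(0, 0)))))   [R2 at 2.2.1.1]
3. cons(s(c), g(c, m(s(c), s(c), s(cons(0, 0)))))  →  cons(s(c), g(c, s(0)))   [R3 at 2.2]
4. cons(s(c), g(c, s(0)))  →  cons(s(c), c)   [R1 at 2]

Reduce t₂ = cons(s(g(s(0), s(s(s(k(c, cons(c, 0))))))), k(0, cons(c, cons(c, 0)))):
1. cons(s(g(s(0), s(s(s(k(c, cons(c, 0))))))), k(0, cons(c, cons(c, 0))))  →  cons(s(c), k(0, cons(c, cons(c, 0))))   [R1 at 1.1]
2. cons(s(c), k(0, cons(c, cons(c, 0))))  →  cons(s(c), c)   [R2 at 2]

yes — NF(t₁) = cons(s(c), c), NF(t₂) = cons(s(c), c)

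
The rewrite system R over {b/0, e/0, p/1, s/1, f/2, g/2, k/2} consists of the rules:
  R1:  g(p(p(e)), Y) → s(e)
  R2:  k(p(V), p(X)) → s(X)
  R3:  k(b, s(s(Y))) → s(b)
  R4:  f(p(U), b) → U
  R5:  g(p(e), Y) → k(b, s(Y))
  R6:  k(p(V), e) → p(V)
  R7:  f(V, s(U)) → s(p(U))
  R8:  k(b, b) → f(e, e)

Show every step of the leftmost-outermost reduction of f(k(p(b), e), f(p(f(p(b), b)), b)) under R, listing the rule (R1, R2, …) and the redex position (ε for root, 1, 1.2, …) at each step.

b

1. f(k(p(b), e), f(p(f(p(b), b)), b))  →  f(p(b), f(p(f(p(b), b)), b))   [R6 at 1]
2. f(p(b), f(p(f(p(b), b)), b))  →  f(p(b), f(p(b), b))   [R4 at 2]
3. f(p(b), f(p(b), b))  →  f(p(b), b)   [R4 at 2]
4. f(p(b), b)  →  b   [R4 at ε]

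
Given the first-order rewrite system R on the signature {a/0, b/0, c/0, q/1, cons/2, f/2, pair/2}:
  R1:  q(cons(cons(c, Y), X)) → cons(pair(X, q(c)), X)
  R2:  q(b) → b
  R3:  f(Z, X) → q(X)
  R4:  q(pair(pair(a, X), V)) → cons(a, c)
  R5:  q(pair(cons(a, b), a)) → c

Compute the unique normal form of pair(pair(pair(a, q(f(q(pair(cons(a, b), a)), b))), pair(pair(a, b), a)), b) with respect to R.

pair(pair(pair(a, b), pair(pair(a, b), a)), b)

1. pair(pair(pair(a, q(f(q(pair(cons(a, b), a)), b))), pair(pair(a, b), a)), b)  →  pair(pair(pair(a, q(q(b))), pair(pair(a, b), a)), b)   [R3 at 1.1.2.1]
2. pair(pair(pair(a, q(q(b))), pair(pair(a, b), a)), b)  →  pair(pair(pair(a, q(b)), pair(pair(a, b), a)), b)   [R2 at 1.1.2.1]
3. pair(pair(pair(a, q(b)), pair(pair(a, b), a)), b)  →  pair(pair(pair(a, b), pair(pair(a, b), a)), b)   [R2 at 1.1.2]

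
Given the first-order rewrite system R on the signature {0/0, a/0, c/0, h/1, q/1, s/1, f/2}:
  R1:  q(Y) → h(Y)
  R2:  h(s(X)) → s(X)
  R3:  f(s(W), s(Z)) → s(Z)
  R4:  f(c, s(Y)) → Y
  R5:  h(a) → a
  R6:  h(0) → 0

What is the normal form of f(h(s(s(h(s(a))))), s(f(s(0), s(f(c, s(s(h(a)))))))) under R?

1. f(h(s(s(h(s(a))))), s(f(s(0), s(f(c, s(s(h(a))))))))  →  f(s(s(h(s(a)))), s(f(s(0), s(f(c, s(s(h(a))))))))   [R2 at 1]
2. f(s(s(h(s(a)))), s(f(s(0), s(f(c, s(s(h(a))))))))  →  s(f(s(0), s(f(c, s(s(h(a)))))))   [R3 at ε]
3. s(f(s(0), s(f(c, s(s(h(a)))))))  →  s(s(f(c, s(s(h(a))))))   [R3 at 1]
4. s(s(f(c, s(s(h(a))))))  →  s(s(s(h(a))))   [R4 at 1.1]
5. s(s(s(h(a))))  →  s(s(s(a)))   [R5 at 1.1.1]

s(s(s(a)))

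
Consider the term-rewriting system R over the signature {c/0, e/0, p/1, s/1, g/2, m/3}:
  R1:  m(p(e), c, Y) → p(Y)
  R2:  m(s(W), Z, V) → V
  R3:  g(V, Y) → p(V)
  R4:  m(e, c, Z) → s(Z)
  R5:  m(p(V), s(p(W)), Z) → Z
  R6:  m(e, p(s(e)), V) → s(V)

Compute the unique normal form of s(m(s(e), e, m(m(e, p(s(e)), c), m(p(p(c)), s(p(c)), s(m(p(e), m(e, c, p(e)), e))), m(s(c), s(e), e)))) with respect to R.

1. s(m(s(e), e, m(m(e, p(s(e)), c), m(p(p(c)), s(p(c)), s(m(p(e), m(e, c, p(e)), e))), m(s(c), s(e), e))))  →  s(m(m(e, p(s(e)), c), m(p(p(c)), s(p(c)), s(m(p(e), m(e, c, p(e)), e))), m(s(c), s(e), e)))   [R2 at 1]
2. s(m(m(e, p(s(e)), c), m(p(p(c)), s(p(c)), s(m(p(e), m(e, c, p(e)), e))), m(s(c), s(e), e)))  →  s(m(s(c), m(p(p(c)), s(p(c)), s(m(p(e), m(e, c, p(e)), e))), m(s(c), s(e), e)))   [R6 at 1.1]
3. s(m(s(c), m(p(p(c)), s(p(c)), s(m(p(e), m(e, c, p(e)), e))), m(s(c), s(e), e)))  →  s(m(s(c), s(e), e))   [R2 at 1]
4. s(m(s(c), s(e), e))  →  s(e)   [R2 at 1]

s(e)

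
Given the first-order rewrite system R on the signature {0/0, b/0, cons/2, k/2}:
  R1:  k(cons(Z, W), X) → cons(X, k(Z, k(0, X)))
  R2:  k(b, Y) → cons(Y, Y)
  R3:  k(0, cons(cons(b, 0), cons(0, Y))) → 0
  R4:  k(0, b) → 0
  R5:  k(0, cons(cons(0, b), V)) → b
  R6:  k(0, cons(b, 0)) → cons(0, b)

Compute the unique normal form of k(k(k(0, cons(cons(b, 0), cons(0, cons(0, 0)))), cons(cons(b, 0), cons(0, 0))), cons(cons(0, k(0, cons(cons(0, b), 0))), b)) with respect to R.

b

1. k(k(k(0, cons(cons(b, 0), cons(0, cons(0, 0)))), cons(cons(b, 0), cons(0, 0))), cons(cons(0, k(0, cons(cons(0, b), 0))), b))  →  k(k(0, cons(cons(b, 0), cons(0, 0))), cons(cons(0, k(0, cons(cons(0, b), 0))), b))   [R3 at 1.1]
2. k(k(0, cons(cons(b, 0), cons(0, 0))), cons(cons(0, k(0, cons(cons(0, b), 0))), b))  →  k(0, cons(cons(0, k(0, cons(cons(0, b), 0))), b))   [R3 at 1]
3. k(0, cons(cons(0, k(0, cons(cons(0, b), 0))), b))  →  k(0, cons(cons(0, b), b))   [R5 at 2.1.2]
4. k(0, cons(cons(0, b), b))  →  b   [R5 at ε]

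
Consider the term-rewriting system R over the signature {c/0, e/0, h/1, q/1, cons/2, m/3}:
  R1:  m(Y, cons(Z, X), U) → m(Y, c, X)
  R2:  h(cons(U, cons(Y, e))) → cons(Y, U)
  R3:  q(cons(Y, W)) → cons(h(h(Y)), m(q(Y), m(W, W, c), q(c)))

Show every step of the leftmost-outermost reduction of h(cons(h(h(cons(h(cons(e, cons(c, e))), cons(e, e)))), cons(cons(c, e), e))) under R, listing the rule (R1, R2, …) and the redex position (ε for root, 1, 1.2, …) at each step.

cons(cons(c, e), cons(c, e))

1. h(cons(h(h(cons(h(cons(e, cons(c, e))), cons(e, e)))), cons(cons(c, e), e)))  →  cons(cons(c, e), h(h(cons(h(cons(e, cons(c, e))), cons(e, e)))))   [R2 at ε]
2. cons(cons(c, e), h(h(cons(h(cons(e, cons(c, e))), cons(e, e)))))  →  cons(cons(c, e), h(cons(e, h(cons(e, cons(c, e))))))   [R2 at 2.1]
3. cons(cons(c, e), h(cons(e, h(cons(e, cons(c, e))))))  →  cons(cons(c, e), h(cons(e, cons(c, e))))   [R2 at 2.1.2]
4. cons(cons(c, e), h(cons(e, cons(c, e))))  →  cons(cons(c, e), cons(c, e))   [R2 at 2]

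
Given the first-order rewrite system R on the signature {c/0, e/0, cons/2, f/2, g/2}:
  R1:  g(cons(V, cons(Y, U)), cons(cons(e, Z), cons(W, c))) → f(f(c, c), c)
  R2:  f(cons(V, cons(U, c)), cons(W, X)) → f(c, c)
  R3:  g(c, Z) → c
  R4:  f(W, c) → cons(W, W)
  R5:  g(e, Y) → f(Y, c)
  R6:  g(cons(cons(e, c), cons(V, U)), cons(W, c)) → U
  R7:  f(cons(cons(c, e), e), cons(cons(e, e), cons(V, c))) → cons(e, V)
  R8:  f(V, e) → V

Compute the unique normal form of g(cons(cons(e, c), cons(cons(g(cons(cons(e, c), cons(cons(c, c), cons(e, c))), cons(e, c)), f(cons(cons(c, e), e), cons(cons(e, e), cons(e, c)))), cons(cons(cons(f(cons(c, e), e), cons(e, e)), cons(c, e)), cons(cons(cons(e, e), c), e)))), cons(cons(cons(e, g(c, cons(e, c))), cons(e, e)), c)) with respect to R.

cons(cons(cons(cons(c, e), cons(e, e)), cons(c, e)), cons(cons(cons(e, e), c), e))

1. g(cons(cons(e, c), cons(cons(g(cons(cons(e, c), cons(cons(c, c), cons(e, c))), cons(e, c)), f(cons(cons(c, e), e), cons(cons(e, e), cons(e, c)))), cons(cons(cons(f(cons(c, e), e), cons(e, e)), cons(c, e)), cons(cons(cons(e, e), c), e)))), cons(cons(cons(e, g(c, cons(e, c))), cons(e, e)), c))  →  cons(cons(cons(f(cons(c, e), e), cons(e, e)), cons(c, e)), cons(cons(cons(e, e), c), e))   [R6 at ε]
2. cons(cons(cons(f(cons(c, e), e), cons(e, e)), cons(c, e)), cons(cons(cons(e, e), c), e))  →  cons(cons(cons(cons(c, e), cons(e, e)), cons(c, e)), cons(cons(cons(e, e), c), e))   [R8 at 1.1.1]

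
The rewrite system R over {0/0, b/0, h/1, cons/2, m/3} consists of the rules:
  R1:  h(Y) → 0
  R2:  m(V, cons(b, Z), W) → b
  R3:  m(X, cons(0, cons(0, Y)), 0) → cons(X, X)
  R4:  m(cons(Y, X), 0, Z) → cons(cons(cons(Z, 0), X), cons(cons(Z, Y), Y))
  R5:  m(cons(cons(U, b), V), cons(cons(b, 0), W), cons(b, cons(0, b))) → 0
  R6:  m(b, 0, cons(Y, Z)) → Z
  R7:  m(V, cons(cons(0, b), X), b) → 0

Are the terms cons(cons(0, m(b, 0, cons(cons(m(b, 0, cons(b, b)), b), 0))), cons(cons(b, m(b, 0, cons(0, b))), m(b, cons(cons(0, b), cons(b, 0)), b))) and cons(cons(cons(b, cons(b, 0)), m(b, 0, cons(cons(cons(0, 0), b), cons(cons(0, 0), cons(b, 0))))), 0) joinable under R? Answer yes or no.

Reduce t₁ = cons(cons(0, m(b, 0, cons(cons(m(b, 0, cons(b, b)), b), 0))), cons(cons(b, m(b, 0, cons(0, b))), m(b, cons(cons(0, b), cons(b, 0)), b))):
1. cons(cons(0, m(b, 0, cons(cons(m(b, 0, cons(b, b)), b), 0))), cons(cons(b, m(b, 0, cons(0, b))), m(b, cons(cons(0, b), cons(b, 0)), b)))  →  cons(cons(0, 0), cons(cons(b, m(b, 0, cons(0, b))), m(b, cons(cons(0, b), cons(b, 0)), b)))   [R6 at 1.2]
2. cons(cons(0, 0), cons(cons(b, m(b, 0, cons(0, b))), m(b, cons(cons(0, b), cons(b, 0)), b)))  →  cons(cons(0, 0), cons(cons(b, b), m(b, cons(cons(0, b), cons(b, 0)), b)))   [R6 at 2.1.2]
3. cons(cons(0, 0), cons(cons(b, b), m(b, cons(cons(0, b), cons(b, 0)), b)))  →  cons(cons(0, 0), cons(cons(b, b), 0))   [R7 at 2.2]

Reduce t₂ = cons(cons(cons(b, cons(b, 0)), m(b, 0, cons(cons(cons(0, 0), b), cons(cons(0, 0), cons(b, 0))))), 0):
1. cons(cons(cons(b, cons(b, 0)), m(b, 0, cons(cons(cons(0, 0), b), cons(cons(0, 0), cons(b, 0))))), 0)  →  cons(cons(cons(b, cons(b, 0)), cons(cons(0, 0), cons(b, 0))), 0)   [R6 at 1.2]

no — NF(t₁) = cons(cons(0, 0), cons(cons(b, b), 0)), NF(t₂) = cons(cons(cons(b, cons(b, 0)), cons(cons(0, 0), cons(b, 0))), 0)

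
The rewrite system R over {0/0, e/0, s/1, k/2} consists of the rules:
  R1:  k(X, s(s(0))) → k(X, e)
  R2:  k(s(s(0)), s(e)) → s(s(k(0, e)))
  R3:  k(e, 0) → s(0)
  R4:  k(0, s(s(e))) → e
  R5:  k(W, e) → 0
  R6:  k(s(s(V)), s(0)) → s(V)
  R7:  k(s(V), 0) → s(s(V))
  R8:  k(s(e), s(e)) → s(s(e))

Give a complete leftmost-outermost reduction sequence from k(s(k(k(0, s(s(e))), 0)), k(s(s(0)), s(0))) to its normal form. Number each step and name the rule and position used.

1. k(s(k(k(0, s(s(e))), 0)), k(s(s(0)), s(0)))  →  k(s(k(e, 0)), k(s(s(0)), s(0)))   [R4 at 1.1.1]
2. k(s(k(e, 0)), k(s(s(0)), s(0)))  →  k(s(s(0)), k(s(s(0)), s(0)))   [R3 at 1.1]
3. k(s(s(0)), k(s(s(0)), s(0)))  →  k(s(s(0)), s(0))   [R6 at 2]
4. k(s(s(0)), s(0))  →  s(0)   [R6 at ε]

s(0)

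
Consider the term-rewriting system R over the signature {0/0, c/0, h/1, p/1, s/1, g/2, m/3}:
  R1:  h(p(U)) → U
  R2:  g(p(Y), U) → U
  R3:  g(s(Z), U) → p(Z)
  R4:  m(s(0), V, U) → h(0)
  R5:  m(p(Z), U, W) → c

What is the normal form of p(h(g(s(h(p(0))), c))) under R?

p(0)

1. p(h(g(s(h(p(0))), c)))  →  p(h(p(h(p(0)))))   [R3 at 1.1]
2. p(h(p(h(p(0)))))  →  p(h(p(0)))   [R1 at 1]
3. p(h(p(0)))  →  p(0)   [R1 at 1]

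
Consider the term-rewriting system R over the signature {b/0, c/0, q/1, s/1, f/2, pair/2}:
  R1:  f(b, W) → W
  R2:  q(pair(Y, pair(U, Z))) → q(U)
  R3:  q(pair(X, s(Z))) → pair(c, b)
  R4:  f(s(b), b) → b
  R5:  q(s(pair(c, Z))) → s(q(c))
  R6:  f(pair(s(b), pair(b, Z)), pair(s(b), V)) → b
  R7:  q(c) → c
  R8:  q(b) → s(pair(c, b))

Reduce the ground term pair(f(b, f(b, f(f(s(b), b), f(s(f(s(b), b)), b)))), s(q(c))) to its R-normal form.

1. pair(f(b, f(b, f(f(s(b), b), f(s(f(s(b), b)), b)))), s(q(c)))  →  pair(f(b, f(f(s(b), b), f(s(f(s(b), b)), b))), s(q(c)))   [R1 at 1]
2. pair(f(b, f(f(s(b), b), f(s(f(s(b), b)), b))), s(q(c)))  →  pair(f(f(s(b), b), f(s(f(s(b), b)), b)), s(q(c)))   [R1 at 1]
3. pair(f(f(s(b), b), f(s(f(s(b), b)), b)), s(q(c)))  →  pair(f(b, f(s(f(s(b), b)), b)), s(q(c)))   [R4 at 1.1]
4. pair(f(b, f(s(f(s(b), b)), b)), s(q(c)))  →  pair(f(s(f(s(b), b)), b), s(q(c)))   [R1 at 1]
5. pair(f(s(f(s(b), b)), b), s(q(c)))  →  pair(f(s(b), b), s(q(c)))   [R4 at 1.1.1]
6. pair(f(s(b), b), s(q(c)))  →  pair(b, s(q(c)))   [R4 at 1]
7. pair(b, s(q(c)))  →  pair(b, s(c))   [R7 at 2.1]

pair(b, s(c))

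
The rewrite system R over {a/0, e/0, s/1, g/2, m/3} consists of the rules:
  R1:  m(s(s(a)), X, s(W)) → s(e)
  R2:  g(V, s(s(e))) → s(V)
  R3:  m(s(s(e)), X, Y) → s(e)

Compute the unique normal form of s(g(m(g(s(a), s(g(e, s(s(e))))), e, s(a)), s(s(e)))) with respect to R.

s(s(s(e)))

1. s(g(m(g(s(a), s(g(e, s(s(e))))), e, s(a)), s(s(e))))  →  s(s(m(g(s(a), s(g(e, s(s(e))))), e, s(a))))   [R2 at 1]
2. s(s(m(g(s(a), s(g(e, s(s(e))))), e, s(a))))  →  s(s(m(g(s(a), s(s(e))), e, s(a))))   [R2 at 1.1.1.2.1]
3. s(s(m(g(s(a), s(s(e))), e, s(a))))  →  s(s(m(s(s(a)), e, s(a))))   [R2 at 1.1.1]
4. s(s(m(s(s(a)), e, s(a))))  →  s(s(s(e)))   [R1 at 1.1]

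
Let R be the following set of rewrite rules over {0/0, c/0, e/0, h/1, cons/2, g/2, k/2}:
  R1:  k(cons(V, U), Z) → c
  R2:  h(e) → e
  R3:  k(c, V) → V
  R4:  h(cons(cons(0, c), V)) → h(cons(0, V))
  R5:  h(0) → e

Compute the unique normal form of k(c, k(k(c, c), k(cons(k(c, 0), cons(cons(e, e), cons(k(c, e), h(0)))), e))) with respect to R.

1. k(c, k(k(c, c), k(cons(k(c, 0), cons(cons(e, e), cons(k(c, e), h(0)))), e)))  →  k(k(c, c), k(cons(k(c, 0), cons(cons(e, e), cons(k(c, e), h(0)))), e))   [R3 at ε]
2. k(k(c, c), k(cons(k(c, 0), cons(cons(e, e), cons(k(c, e), h(0)))), e))  →  k(c, k(cons(k(c, 0), cons(cons(e, e), cons(k(c, e), h(0)))), e))   [R3 at 1]
3. k(c, k(cons(k(c, 0), cons(cons(e, e), cons(k(c, e), h(0)))), e))  →  k(cons(k(c, 0), cons(cons(e, e), cons(k(c, e), h(0)))), e)   [R3 at ε]
4. k(cons(k(c, 0), cons(cons(e, e), cons(k(c, e), h(0)))), e)  →  c   [R1 at ε]

c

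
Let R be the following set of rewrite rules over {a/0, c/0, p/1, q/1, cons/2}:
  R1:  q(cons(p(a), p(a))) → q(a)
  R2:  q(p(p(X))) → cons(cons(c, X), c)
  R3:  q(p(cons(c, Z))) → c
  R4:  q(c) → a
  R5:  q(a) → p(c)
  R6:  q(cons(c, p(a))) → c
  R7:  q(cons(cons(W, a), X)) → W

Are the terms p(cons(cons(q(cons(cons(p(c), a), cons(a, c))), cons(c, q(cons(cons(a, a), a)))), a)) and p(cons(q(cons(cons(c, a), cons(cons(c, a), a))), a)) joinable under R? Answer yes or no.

no — NF(t₁) = p(cons(cons(p(c), cons(c, a)), a)), NF(t₂) = p(cons(c, a))

Reduce t₁ = p(cons(cons(q(cons(cons(p(c), a), cons(a, c))), cons(c, q(cons(cons(a, a), a)))), a)):
1. p(cons(cons(q(cons(cons(p(c), a), cons(a, c))), cons(c, q(cons(cons(a, a), a)))), a))  →  p(cons(cons(p(c), cons(c, q(cons(cons(a, a), a)))), a))   [R7 at 1.1.1]
2. p(cons(cons(p(c), cons(c, q(cons(cons(a, a), a)))), a))  →  p(cons(cons(p(c), cons(c, a)), a))   [R7 at 1.1.2.2]

Reduce t₂ = p(cons(q(cons(cons(c, a), cons(cons(c, a), a))), a)):
1. p(cons(q(cons(cons(c, a), cons(cons(c, a), a))), a))  →  p(cons(c, a))   [R7 at 1.1]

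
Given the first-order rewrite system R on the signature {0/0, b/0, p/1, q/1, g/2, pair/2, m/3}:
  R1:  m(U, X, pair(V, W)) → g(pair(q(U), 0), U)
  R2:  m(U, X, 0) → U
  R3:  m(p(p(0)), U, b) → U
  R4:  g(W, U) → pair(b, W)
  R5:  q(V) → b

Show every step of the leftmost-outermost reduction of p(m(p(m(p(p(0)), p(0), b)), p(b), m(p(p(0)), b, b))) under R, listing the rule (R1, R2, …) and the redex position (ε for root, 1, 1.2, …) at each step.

p(p(b))

1. p(m(p(m(p(p(0)), p(0), b)), p(b), m(p(p(0)), b, b)))  →  p(m(p(p(0)), p(b), m(p(p(0)), b, b)))   [R3 at 1.1.1]
2. p(m(p(p(0)), p(b), m(p(p(0)), b, b)))  →  p(m(p(p(0)), p(b), b))   [R3 at 1.3]
3. p(m(p(p(0)), p(b), b))  →  p(p(b))   [R3 at 1]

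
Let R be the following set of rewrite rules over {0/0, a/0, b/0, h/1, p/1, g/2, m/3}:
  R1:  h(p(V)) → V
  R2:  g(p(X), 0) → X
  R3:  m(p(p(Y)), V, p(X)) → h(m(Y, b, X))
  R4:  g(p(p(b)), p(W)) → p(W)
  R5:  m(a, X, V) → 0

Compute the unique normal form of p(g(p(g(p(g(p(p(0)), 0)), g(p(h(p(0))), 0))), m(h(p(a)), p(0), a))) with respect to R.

1. p(g(p(g(p(g(p(p(0)), 0)), g(p(h(p(0))), 0))), m(h(p(a)), p(0), a)))  →  p(g(p(g(p(p(0)), g(p(h(p(0))), 0))), m(h(p(a)), p(0), a)))   [R2 at 1.1.1.1.1]
2. p(g(p(g(p(p(0)), g(p(h(p(0))), 0))), m(h(p(a)), p(0), a)))  →  p(g(p(g(p(p(0)), h(p(0)))), m(h(p(a)), p(0), a)))   [R2 at 1.1.1.2]
3. p(g(p(g(p(p(0)), h(p(0)))), m(h(p(a)), p(0), a)))  →  p(g(p(g(p(p(0)), 0)), m(h(p(a)), p(0), a)))   [R1 at 1.1.1.2]
4. p(g(p(g(p(p(0)), 0)), m(h(p(a)), p(0), a)))  →  p(g(p(p(0)), m(h(p(a)), p(0), a)))   [R2 at 1.1.1]
5. p(g(p(p(0)), m(h(p(a)), p(0), a)))  →  p(g(p(p(0)), m(a, p(0), a)))   [R1 at 1.2.1]
6. p(g(p(p(0)), m(a, p(0), a)))  →  p(g(p(p(0)), 0))   [R5 at 1.2]
7. p(g(p(p(0)), 0))  →  p(p(0))   [R2 at 1]

p(p(0))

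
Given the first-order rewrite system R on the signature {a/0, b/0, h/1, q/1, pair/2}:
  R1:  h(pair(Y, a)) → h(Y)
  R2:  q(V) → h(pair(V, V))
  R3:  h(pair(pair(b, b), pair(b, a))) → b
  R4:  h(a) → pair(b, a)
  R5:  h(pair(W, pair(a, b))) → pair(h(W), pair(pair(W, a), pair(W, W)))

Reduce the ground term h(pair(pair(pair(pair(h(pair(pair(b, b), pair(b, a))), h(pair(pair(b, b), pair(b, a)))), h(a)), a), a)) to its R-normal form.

b

1. h(pair(pair(pair(pair(h(pair(pair(b, b), pair(b, a))), h(pair(pair(b, b), pair(b, a)))), h(a)), a), a))  →  h(pair(pair(pair(h(pair(pair(b, b), pair(b, a))), h(pair(pair(b, b), pair(b, a)))), h(a)), a))   [R1 at ε]
2. h(pair(pair(pair(h(pair(pair(b, b), pair(b, a))), h(pair(pair(b, b), pair(b, a)))), h(a)), a))  →  h(pair(pair(h(pair(pair(b, b), pair(b, a))), h(pair(pair(b, b), pair(b, a)))), h(a)))   [R1 at ε]
3. h(pair(pair(h(pair(pair(b, b), pair(b, a))), h(pair(pair(b, b), pair(b, a)))), h(a)))  →  h(pair(pair(b, h(pair(pair(b, b), pair(b, a)))), h(a)))   [R3 at 1.1.1]
4. h(pair(pair(b, h(pair(pair(b, b), pair(b, a)))), h(a)))  →  h(pair(pair(b, b), h(a)))   [R3 at 1.1.2]
5. h(pair(pair(b, b), h(a)))  →  h(pair(pair(b, b), pair(b, a)))   [R4 at 1.2]
6. h(pair(pair(b, b), pair(b, a)))  →  b   [R3 at ε]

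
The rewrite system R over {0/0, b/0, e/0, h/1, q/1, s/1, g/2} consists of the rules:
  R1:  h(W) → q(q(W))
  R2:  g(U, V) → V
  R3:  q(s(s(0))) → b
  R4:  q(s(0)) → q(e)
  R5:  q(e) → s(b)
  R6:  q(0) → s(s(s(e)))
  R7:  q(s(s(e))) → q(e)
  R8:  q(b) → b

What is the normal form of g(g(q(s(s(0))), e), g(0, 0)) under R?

1. g(g(q(s(s(0))), e), g(0, 0))  →  g(0, 0)   [R2 at ε]
2. g(0, 0)  →  0   [R2 at ε]

0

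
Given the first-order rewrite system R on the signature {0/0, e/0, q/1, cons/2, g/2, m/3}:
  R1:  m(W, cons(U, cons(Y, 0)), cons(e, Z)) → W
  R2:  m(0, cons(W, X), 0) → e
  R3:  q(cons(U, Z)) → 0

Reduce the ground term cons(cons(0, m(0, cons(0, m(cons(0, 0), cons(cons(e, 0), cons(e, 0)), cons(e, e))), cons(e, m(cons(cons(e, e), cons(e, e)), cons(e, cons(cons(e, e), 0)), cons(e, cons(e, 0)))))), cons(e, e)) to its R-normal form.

1. cons(cons(0, m(0, cons(0, m(cons(0, 0), cons(cons(e, 0), cons(e, 0)), cons(e, e))), cons(e, m(cons(cons(e, e), cons(e, e)), cons(e, cons(cons(e, e), 0)), cons(e, cons(e, 0)))))), cons(e, e))  →  cons(cons(0, m(0, cons(0, cons(0, 0)), cons(e, m(cons(cons(e, e), cons(e, e)), cons(e, cons(cons(e, e), 0)), cons(e, cons(e, 0)))))), cons(e, e))   [R1 at 1.2.2.2]
2. cons(cons(0, m(0, cons(0, cons(0, 0)), cons(e, m(cons(cons(e, e), cons(e, e)), cons(e, cons(cons(e, e), 0)), cons(e, cons(e, 0)))))), cons(e, e))  →  cons(cons(0, 0), cons(e, e))   [R1 at 1.2]

cons(cons(0, 0), cons(e, e))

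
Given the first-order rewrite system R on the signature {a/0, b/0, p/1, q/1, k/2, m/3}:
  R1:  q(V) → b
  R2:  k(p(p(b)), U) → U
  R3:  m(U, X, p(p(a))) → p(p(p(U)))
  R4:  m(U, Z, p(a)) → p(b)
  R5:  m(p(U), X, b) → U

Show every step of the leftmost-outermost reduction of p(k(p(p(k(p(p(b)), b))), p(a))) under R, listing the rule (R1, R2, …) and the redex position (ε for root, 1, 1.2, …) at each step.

p(p(a))

1. p(k(p(p(k(p(p(b)), b))), p(a)))  →  p(k(p(p(b)), p(a)))   [R2 at 1.1.1.1]
2. p(k(p(p(b)), p(a)))  →  p(p(a))   [R2 at 1]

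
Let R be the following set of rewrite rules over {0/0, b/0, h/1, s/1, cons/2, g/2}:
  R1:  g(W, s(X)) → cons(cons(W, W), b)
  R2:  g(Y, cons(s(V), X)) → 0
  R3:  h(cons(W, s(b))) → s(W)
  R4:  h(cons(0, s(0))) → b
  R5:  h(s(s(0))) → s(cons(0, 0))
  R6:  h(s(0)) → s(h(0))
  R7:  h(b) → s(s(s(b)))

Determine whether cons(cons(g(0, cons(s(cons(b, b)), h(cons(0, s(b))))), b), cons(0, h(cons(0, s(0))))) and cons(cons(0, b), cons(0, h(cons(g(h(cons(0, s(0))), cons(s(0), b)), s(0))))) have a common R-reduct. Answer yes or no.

Reduce t₁ = cons(cons(g(0, cons(s(cons(b, b)), h(cons(0, s(b))))), b), cons(0, h(cons(0, s(0))))):
1. cons(cons(g(0, cons(s(cons(b, b)), h(cons(0, s(b))))), b), cons(0, h(cons(0, s(0)))))  →  cons(cons(0, b), cons(0, h(cons(0, s(0)))))   [R2 at 1.1]
2. cons(cons(0, b), cons(0, h(cons(0, s(0)))))  →  cons(cons(0, b), cons(0, b))   [R4 at 2.2]

Reduce t₂ = cons(cons(0, b), cons(0, h(cons(g(h(cons(0, s(0))), cons(s(0), b)), s(0))))):
1. cons(cons(0, b), cons(0, h(cons(g(h(cons(0, s(0))), cons(s(0), b)), s(0)))))  →  cons(cons(0, b), cons(0, h(cons(0, s(0)))))   [R2 at 2.2.1.1]
2. cons(cons(0, b), cons(0, h(cons(0, s(0)))))  →  cons(cons(0, b), cons(0, b))   [R4 at 2.2]

yes — NF(t₁) = cons(cons(0, b), cons(0, b)), NF(t₂) = cons(cons(0, b), cons(0, b))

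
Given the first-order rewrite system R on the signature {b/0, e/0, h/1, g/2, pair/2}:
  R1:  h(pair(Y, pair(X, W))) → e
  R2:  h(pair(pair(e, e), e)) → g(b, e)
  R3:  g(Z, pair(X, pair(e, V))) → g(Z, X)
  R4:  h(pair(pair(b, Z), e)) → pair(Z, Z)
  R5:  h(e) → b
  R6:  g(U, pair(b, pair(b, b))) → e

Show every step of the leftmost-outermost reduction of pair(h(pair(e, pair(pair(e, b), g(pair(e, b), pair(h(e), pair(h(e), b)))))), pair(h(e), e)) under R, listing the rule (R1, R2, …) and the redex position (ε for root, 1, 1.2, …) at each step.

pair(e, pair(b, e))

1. pair(h(pair(e, pair(pair(e, b), g(pair(e, b), pair(h(e), pair(h(e), b)))))), pair(h(e), e))  →  pair(e, pair(h(e), e))   [R1 at 1]
2. pair(e, pair(h(e), e))  →  pair(e, pair(b, e))   [R5 at 2.1]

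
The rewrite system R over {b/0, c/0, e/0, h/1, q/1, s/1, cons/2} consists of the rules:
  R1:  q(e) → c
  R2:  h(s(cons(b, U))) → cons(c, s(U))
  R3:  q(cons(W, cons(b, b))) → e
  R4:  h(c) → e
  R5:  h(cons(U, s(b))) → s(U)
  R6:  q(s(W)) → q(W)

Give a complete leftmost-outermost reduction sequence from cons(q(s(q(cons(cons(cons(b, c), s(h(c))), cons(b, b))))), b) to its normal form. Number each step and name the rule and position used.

1. cons(q(s(q(cons(cons(cons(b, c), s(h(c))), cons(b, b))))), b)  →  cons(q(q(cons(cons(cons(b, c), s(h(c))), cons(b, b)))), b)   [R6 at 1]
2. cons(q(q(cons(cons(cons(b, c), s(h(c))), cons(b, b)))), b)  →  cons(q(e), b)   [R3 at 1.1]
3. cons(q(e), b)  →  cons(c, b)   [R1 at 1]

cons(c, b)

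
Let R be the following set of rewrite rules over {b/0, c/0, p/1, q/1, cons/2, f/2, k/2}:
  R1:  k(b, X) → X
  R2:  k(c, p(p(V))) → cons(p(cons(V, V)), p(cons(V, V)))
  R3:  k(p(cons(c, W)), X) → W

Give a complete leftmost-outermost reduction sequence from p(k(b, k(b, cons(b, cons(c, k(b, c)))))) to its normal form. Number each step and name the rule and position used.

p(cons(b, cons(c, c)))

1. p(k(b, k(b, cons(b, cons(c, k(b, c))))))  →  p(k(b, cons(b, cons(c, k(b, c)))))   [R1 at 1]
2. p(k(b, cons(b, cons(c, k(b, c)))))  →  p(cons(b, cons(c, k(b, c))))   [R1 at 1]
3. p(cons(b, cons(c, k(b, c))))  →  p(cons(b, cons(c, c)))   [R1 at 1.2.2]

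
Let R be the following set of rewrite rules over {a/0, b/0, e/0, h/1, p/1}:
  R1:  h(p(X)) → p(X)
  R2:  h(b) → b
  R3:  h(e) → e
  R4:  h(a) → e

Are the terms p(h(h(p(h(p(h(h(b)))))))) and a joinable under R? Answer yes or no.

no — NF(t₁) = p(p(p(b))), NF(t₂) = a

Reduce t₁ = p(h(h(p(h(p(h(h(b)))))))):
1. p(h(h(p(h(p(h(h(b))))))))  →  p(h(p(h(p(h(h(b)))))))   [R1 at 1.1]
2. p(h(p(h(p(h(h(b)))))))  →  p(p(h(p(h(h(b))))))   [R1 at 1]
3. p(p(h(p(h(h(b))))))  →  p(p(p(h(h(b)))))   [R1 at 1.1]
4. p(p(p(h(h(b)))))  →  p(p(p(h(b))))   [R2 at 1.1.1.1]
5. p(p(p(h(b))))  →  p(p(p(b)))   [R2 at 1.1.1]

Reduce t₂ = a:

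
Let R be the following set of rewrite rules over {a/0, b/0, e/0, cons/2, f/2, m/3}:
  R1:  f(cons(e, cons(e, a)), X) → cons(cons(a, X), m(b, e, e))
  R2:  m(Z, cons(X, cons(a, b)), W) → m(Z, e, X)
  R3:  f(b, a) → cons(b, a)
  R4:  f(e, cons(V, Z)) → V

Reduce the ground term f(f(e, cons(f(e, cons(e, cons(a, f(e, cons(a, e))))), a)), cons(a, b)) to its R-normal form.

1. f(f(e, cons(f(e, cons(e, cons(a, f(e, cons(a, e))))), a)), cons(a, b))  →  f(f(e, cons(e, cons(a, f(e, cons(a, e))))), cons(a, b))   [R4 at 1]
2. f(f(e, cons(e, cons(a, f(e, cons(a, e))))), cons(a, b))  →  f(e, cons(a, b))   [R4 at 1]
3. f(e, cons(a, b))  →  a   [R4 at ε]

a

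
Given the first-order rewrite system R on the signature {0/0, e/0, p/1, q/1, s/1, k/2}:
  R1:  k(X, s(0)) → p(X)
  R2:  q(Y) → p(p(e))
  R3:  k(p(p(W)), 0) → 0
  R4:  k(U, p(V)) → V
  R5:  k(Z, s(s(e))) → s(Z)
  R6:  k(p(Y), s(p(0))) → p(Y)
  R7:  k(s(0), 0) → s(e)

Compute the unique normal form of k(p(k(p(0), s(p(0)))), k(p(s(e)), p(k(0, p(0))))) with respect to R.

1. k(p(k(p(0), s(p(0)))), k(p(s(e)), p(k(0, p(0)))))  →  k(p(p(0)), k(p(s(e)), p(k(0, p(0)))))   [R6 at 1.1]
2. k(p(p(0)), k(p(s(e)), p(k(0, p(0)))))  →  k(p(p(0)), k(0, p(0)))   [R4 at 2]
3. k(p(p(0)), k(0, p(0)))  →  k(p(p(0)), 0)   [R4 at 2]
4. k(p(p(0)), 0)  →  0   [R3 at ε]

0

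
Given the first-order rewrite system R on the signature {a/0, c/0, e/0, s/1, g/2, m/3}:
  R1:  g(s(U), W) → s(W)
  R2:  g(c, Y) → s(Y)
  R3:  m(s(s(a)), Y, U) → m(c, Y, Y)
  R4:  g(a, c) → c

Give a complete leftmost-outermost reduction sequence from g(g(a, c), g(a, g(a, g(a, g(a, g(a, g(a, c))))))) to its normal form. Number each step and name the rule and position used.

1. g(g(a, c), g(a, g(a, g(a, g(a, g(a, g(a, c)))))))  →  g(c, g(a, g(a, g(a, g(a, g(a, g(a, c)))))))   [R4 at 1]
2. g(c, g(a, g(a, g(a, g(a, g(a, g(a, c)))))))  →  s(g(a, g(a, g(a, g(a, g(a, g(a, c)))))))   [R2 at ε]
3. s(g(a, g(a, g(a, g(a, g(a, g(a, c)))))))  →  s(g(a, g(a, g(a, g(a, g(a, c))))))   [R4 at 1.2.2.2.2.2]
4. s(g(a, g(a, g(a, g(a, g(a, c))))))  →  s(g(a, g(a, g(a, g(a, c)))))   [R4 at 1.2.2.2.2]
5. s(g(a, g(a, g(a, g(a, c)))))  →  s(g(a, g(a, g(a, c))))   [R4 at 1.2.2.2]
6. s(g(a, g(a, g(a, c))))  →  s(g(a, g(a, c)))   [R4 at 1.2.2]
7. s(g(a, g(a, c)))  →  s(g(a, c))   [R4 at 1.2]
8. s(g(a, c))  →  s(c)   [R4 at 1]

s(c)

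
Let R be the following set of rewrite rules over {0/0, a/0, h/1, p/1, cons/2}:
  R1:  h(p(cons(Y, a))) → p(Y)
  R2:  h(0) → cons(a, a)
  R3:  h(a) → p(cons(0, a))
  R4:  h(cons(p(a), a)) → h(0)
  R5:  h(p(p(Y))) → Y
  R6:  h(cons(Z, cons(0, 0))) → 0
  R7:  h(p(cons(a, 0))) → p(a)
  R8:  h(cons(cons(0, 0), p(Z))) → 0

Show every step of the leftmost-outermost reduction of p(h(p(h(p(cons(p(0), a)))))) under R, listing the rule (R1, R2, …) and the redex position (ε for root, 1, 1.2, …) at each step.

1. p(h(p(h(p(cons(p(0), a))))))  →  p(h(p(p(p(0)))))   [R1 at 1.1.1]
2. p(h(p(p(p(0)))))  →  p(p(0))   [R5 at 1]

p(p(0))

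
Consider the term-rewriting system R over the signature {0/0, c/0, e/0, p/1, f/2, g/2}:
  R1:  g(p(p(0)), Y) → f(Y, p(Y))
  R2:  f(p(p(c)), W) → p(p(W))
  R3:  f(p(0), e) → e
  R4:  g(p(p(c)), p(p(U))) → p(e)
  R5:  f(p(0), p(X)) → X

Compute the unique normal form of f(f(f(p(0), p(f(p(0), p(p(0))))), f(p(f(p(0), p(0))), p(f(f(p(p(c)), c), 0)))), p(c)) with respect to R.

c

1. f(f(f(p(0), p(f(p(0), p(p(0))))), f(p(f(p(0), p(0))), p(f(f(p(p(c)), c), 0)))), p(c))  →  f(f(f(p(0), p(p(0))), f(p(f(p(0), p(0))), p(f(f(p(p(c)), c), 0)))), p(c))   [R5 at 1.1]
2. f(f(f(p(0), p(p(0))), f(p(f(p(0), p(0))), p(f(f(p(p(c)), c), 0)))), p(c))  →  f(f(p(0), f(p(f(p(0), p(0))), p(f(f(p(p(c)), c), 0)))), p(c))   [R5 at 1.1]
3. f(f(p(0), f(p(f(p(0), p(0))), p(f(f(p(p(c)), c), 0)))), p(c))  →  f(f(p(0), f(p(0), p(f(f(p(p(c)), c), 0)))), p(c))   [R5 at 1.2.1.1]
4. f(f(p(0), f(p(0), p(f(f(p(p(c)), c), 0)))), p(c))  →  f(f(p(0), f(f(p(p(c)), c), 0)), p(c))   [R5 at 1.2]
5. f(f(p(0), f(f(p(p(c)), c), 0)), p(c))  →  f(f(p(0), f(p(p(c)), 0)), p(c))   [R2 at 1.2.1]
6. f(f(p(0), f(p(p(c)), 0)), p(c))  →  f(f(p(0), p(p(0))), p(c))   [R2 at 1.2]
7. f(f(p(0), p(p(0))), p(c))  →  f(p(0), p(c))   [R5 at 1]
8. f(p(0), p(c))  →  c   [R5 at ε]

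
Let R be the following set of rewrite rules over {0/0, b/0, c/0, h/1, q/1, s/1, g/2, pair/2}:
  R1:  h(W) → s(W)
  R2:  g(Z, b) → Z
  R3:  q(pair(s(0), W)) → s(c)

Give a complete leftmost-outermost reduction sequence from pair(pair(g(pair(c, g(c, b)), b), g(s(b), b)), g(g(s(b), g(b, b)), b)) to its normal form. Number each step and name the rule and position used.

1. pair(pair(g(pair(c, g(c, b)), b), g(s(b), b)), g(g(s(b), g(b, b)), b))  →  pair(pair(pair(c, g(c, b)), g(s(b), b)), g(g(s(b), g(b, b)), b))   [R2 at 1.1]
2. pair(pair(pair(c, g(c, b)), g(s(b), b)), g(g(s(b), g(b, b)), b))  →  pair(pair(pair(c, c), g(s(b), b)), g(g(s(b), g(b, b)), b))   [R2 at 1.1.2]
3. pair(pair(pair(c, c), g(s(b), b)), g(g(s(b), g(b, b)), b))  →  pair(pair(pair(c, c), s(b)), g(g(s(b), g(b, b)), b))   [R2 at 1.2]
4. pair(pair(pair(c, c), s(b)), g(g(s(b), g(b, b)), b))  →  pair(pair(pair(c, c), s(b)), g(s(b), g(b, b)))   [R2 at 2]
5. pair(pair(pair(c, c), s(b)), g(s(b), g(b, b)))  →  pair(pair(pair(c, c), s(b)), g(s(b), b))   [R2 at 2.2]
6. pair(pair(pair(c, c), s(b)), g(s(b), b))  →  pair(pair(pair(c, c), s(b)), s(b))   [R2 at 2]

pair(pair(pair(c, c), s(b)), s(b))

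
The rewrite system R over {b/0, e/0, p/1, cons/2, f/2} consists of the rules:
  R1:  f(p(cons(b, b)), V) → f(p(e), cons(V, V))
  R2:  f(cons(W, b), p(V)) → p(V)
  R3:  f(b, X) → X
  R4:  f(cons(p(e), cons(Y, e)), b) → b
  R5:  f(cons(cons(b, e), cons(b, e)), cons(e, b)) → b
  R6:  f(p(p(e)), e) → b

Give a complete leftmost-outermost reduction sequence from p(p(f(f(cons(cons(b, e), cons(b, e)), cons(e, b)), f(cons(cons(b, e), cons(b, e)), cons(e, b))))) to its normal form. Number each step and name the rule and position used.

p(p(b))

1. p(p(f(f(cons(cons(b, e), cons(b, e)), cons(e, b)), f(cons(cons(b, e), cons(b, e)), cons(e, b)))))  →  p(p(f(b, f(cons(cons(b, e), cons(b, e)), cons(e, b)))))   [R5 at 1.1.1]
2. p(p(f(b, f(cons(cons(b, e), cons(b, e)), cons(e, b)))))  →  p(p(f(cons(cons(b, e), cons(b, e)), cons(e, b))))   [R3 at 1.1]
3. p(p(f(cons(cons(b, e), cons(b, e)), cons(e, b))))  →  p(p(b))   [R5 at 1.1]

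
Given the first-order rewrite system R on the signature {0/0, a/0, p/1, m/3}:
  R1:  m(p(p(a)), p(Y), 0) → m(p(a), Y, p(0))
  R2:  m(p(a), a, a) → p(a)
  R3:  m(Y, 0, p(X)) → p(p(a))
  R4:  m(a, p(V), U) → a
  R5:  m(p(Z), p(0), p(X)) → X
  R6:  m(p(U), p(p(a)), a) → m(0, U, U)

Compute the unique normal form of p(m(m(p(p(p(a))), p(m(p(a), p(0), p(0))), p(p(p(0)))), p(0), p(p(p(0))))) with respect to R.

p(p(p(0)))

1. p(m(m(p(p(p(a))), p(m(p(a), p(0), p(0))), p(p(p(0)))), p(0), p(p(p(0)))))  →  p(m(m(p(p(p(a))), p(0), p(p(p(0)))), p(0), p(p(p(0)))))   [R5 at 1.1.2.1]
2. p(m(m(p(p(p(a))), p(0), p(p(p(0)))), p(0), p(p(p(0)))))  →  p(m(p(p(0)), p(0), p(p(p(0)))))   [R5 at 1.1]
3. p(m(p(p(0)), p(0), p(p(p(0)))))  →  p(p(p(0)))   [R5 at 1]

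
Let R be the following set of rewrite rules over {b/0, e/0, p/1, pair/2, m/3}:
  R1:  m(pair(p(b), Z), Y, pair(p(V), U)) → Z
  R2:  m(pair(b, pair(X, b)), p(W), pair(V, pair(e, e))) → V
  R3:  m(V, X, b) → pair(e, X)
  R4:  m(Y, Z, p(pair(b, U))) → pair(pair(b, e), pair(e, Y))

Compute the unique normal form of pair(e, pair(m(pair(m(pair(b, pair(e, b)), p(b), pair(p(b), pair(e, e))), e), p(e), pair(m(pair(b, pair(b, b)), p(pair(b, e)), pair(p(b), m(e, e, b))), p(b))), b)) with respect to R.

pair(e, pair(e, b))

1. pair(e, pair(m(pair(m(pair(b, pair(e, b)), p(b), pair(p(b), pair(e, e))), e), p(e), pair(m(pair(b, pair(b, b)), p(pair(b, e)), pair(p(b), m(e, e, b))), p(b))), b))  →  pair(e, pair(m(pair(p(b), e), p(e), pair(m(pair(b, pair(b, b)), p(pair(b, e)), pair(p(b), m(e, e, b))), p(b))), b))   [R2 at 2.1.1.1]
2. pair(e, pair(m(pair(p(b), e), p(e), pair(m(pair(b, pair(b, b)), p(pair(b, e)), pair(p(b), m(e, e, b))), p(b))), b))  →  pair(e, pair(m(pair(p(b), e), p(e), pair(m(pair(b, pair(b, b)), p(pair(b, e)), pair(p(b), pair(e, e))), p(b))), b))   [R3 at 2.1.3.1.3.2]
3. pair(e, pair(m(pair(p(b), e), p(e), pair(m(pair(b, pair(b, b)), p(pair(b, e)), pair(p(b), pair(e, e))), p(b))), b))  →  pair(e, pair(m(pair(p(b), e), p(e), pair(p(b), p(b))), b))   [R2 at 2.1.3.1]
4. pair(e, pair(m(pair(p(b), e), p(e), pair(p(b), p(b))), b))  →  pair(e, pair(e, b))   [R1 at 2.1]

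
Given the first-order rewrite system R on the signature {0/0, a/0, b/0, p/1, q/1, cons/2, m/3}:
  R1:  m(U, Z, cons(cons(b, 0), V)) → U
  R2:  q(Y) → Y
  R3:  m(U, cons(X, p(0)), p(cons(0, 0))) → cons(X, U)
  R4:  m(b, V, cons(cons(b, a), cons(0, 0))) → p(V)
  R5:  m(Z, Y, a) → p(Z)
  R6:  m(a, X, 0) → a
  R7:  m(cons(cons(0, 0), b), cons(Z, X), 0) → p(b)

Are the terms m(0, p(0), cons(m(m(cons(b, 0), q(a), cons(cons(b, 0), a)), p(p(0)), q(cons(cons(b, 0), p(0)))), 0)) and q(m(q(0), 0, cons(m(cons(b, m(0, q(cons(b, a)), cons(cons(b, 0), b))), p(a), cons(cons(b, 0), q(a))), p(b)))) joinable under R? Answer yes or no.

yes — NF(t₁) = 0, NF(t₂) = 0

Reduce t₁ = m(0, p(0), cons(m(m(cons(b, 0), q(a), cons(cons(b, 0), a)), p(p(0)), q(cons(cons(b, 0), p(0)))), 0)):
1. m(0, p(0), cons(m(m(cons(b, 0), q(a), cons(cons(b, 0), a)), p(p(0)), q(cons(cons(b, 0), p(0)))), 0))  →  m(0, p(0), cons(m(cons(b, 0), p(p(0)), q(cons(cons(b, 0), p(0)))), 0))   [R1 at 3.1.1]
2. m(0, p(0), cons(m(cons(b, 0), p(p(0)), q(cons(cons(b, 0), p(0)))), 0))  →  m(0, p(0), cons(m(cons(b, 0), p(p(0)), cons(cons(b, 0), p(0))), 0))   [R2 at 3.1.3]
3. m(0, p(0), cons(m(cons(b, 0), p(p(0)), cons(cons(b, 0), p(0))), 0))  →  m(0, p(0), cons(cons(b, 0), 0))   [R1 at 3.1]
4. m(0, p(0), cons(cons(b, 0), 0))  →  0   [R1 at ε]

Reduce t₂ = q(m(q(0), 0, cons(m(cons(b, m(0, q(cons(b, a)), cons(cons(b, 0), b))), p(a), cons(cons(b, 0), q(a))), p(b)))):
1. q(m(q(0), 0, cons(m(cons(b, m(0, q(cons(b, a)), cons(cons(b, 0), b))), p(a), cons(cons(b, 0), q(a))), p(b))))  →  m(q(0), 0, cons(m(cons(b, m(0, q(cons(b, a)), cons(cons(b, 0), b))), p(a), cons(cons(b, 0), q(a))), p(b)))   [R2 at ε]
2. m(q(0), 0, cons(m(cons(b, m(0, q(cons(b, a)), cons(cons(b, 0), b))), p(a), cons(cons(b, 0), q(a))), p(b)))  →  m(0, 0, cons(m(cons(b, m(0, q(cons(b, a)), cons(cons(b, 0), b))), p(a), cons(cons(b, 0), q(a))), p(b)))   [R2 at 1]
3. m(0, 0, cons(m(cons(b, m(0, q(cons(b, a)), cons(cons(b, 0), b))), p(a), cons(cons(b, 0), q(a))), p(b)))  →  m(0, 0, cons(cons(b, m(0, q(cons(b, a)), cons(cons(b, 0), b))), p(b)))   [R1 at 3.1]
4. m(0, 0, cons(cons(b, m(0, q(cons(b, a)), cons(cons(b, 0), b))), p(b)))  →  m(0, 0, cons(cons(b, 0), p(b)))   [R1 at 3.1.2]
5. m(0, 0, cons(cons(b, 0), p(b)))  →  0   [R1 at ε]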